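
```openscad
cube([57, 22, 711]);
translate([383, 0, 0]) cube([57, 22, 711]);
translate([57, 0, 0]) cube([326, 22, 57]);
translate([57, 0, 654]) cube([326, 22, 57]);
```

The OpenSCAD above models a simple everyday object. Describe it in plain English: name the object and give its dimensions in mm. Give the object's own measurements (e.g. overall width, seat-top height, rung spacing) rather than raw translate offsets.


A rectangular picture frame lying in the x–z plane (depth along y). The opening is 326 mm wide (x) by 597 mm tall (z), surrounded by a border 57 mm wide on all four sides. The frame is 22 mm deep and is made of two full-height vertical stiles with two horizontal rails fitted between them.


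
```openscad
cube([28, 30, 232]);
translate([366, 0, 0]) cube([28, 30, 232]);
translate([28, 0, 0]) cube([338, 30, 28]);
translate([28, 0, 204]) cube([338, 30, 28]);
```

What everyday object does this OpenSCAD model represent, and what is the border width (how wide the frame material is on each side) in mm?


A picture frame. The border width is 28 mm.

Four thin pieces enclosing a rectangular opening — a picture frame. The two full-height stiles are 232 mm tall; the top rail sits at z = 204 and is 28 mm tall, so the border above the opening is 232 − 204 = 28 mm, matching the stile x-width.


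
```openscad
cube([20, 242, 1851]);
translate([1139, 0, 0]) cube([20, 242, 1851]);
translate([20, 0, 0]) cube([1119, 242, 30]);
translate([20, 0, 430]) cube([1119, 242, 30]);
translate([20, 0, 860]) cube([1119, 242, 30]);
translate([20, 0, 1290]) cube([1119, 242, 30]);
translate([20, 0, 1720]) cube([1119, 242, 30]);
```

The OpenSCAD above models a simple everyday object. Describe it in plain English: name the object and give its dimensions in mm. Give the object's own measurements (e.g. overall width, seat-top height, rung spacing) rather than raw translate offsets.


An open bookshelf. Two side panels, each 20 mm thick, 242 mm deep and 1851 mm tall, stand 1159 mm apart (outside-to-outside). Between them sit 5 shelves, each 30 mm thick and 242 mm deep, spanning the full gap between the sides. The bottom shelf rests on the floor (its underside at z = 0) and the clear gap between one shelf's top and the next shelf's underside is 400 mm.


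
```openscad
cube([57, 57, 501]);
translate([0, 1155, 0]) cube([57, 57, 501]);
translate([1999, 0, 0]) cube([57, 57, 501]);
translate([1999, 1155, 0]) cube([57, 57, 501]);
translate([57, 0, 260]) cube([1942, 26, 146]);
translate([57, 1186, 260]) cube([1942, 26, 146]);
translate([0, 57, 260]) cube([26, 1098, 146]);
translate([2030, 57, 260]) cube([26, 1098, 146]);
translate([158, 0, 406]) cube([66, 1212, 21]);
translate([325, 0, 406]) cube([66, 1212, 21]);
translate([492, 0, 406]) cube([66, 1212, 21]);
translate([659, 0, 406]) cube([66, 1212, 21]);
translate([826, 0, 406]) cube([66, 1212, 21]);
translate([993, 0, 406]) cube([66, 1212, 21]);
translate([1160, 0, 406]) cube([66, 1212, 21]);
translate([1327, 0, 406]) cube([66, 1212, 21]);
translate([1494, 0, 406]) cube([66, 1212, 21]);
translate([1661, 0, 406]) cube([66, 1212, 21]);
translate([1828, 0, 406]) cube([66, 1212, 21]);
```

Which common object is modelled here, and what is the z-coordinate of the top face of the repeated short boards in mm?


A bed frame. The slat-top height is 427 mm.

Four posts, four rails, and a row of slats — a bed frame. Slats sit on the rails at z = 260 + 146 = 406; with slat thickness 21, the top is 427 mm.


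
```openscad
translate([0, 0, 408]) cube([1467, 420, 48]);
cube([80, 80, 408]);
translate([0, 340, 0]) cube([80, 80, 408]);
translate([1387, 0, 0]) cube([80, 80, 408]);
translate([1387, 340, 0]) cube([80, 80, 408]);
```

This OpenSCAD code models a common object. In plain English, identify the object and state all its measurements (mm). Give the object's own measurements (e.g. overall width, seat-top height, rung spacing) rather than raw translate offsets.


A bench: a 1467×420 mm seat slab, 48 mm thick, top at z = 456 mm, on four 80×80 mm square legs flush with the seat corners and standing on z = 0.


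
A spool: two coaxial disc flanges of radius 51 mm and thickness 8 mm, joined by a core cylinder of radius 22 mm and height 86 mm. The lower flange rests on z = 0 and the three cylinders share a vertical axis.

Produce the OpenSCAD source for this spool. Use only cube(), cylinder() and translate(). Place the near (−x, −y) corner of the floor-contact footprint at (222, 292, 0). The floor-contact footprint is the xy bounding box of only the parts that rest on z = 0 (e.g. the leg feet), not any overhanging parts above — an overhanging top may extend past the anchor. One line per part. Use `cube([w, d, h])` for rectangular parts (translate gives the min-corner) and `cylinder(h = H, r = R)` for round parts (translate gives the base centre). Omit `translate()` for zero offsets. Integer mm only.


translate([273, 343, 0]) cylinder(h = 8, r = 51);
translate([273, 343, 8]) cylinder(h = 86, r = 22);
translate([273, 343, 94]) cylinder(h = 8, r = 51);


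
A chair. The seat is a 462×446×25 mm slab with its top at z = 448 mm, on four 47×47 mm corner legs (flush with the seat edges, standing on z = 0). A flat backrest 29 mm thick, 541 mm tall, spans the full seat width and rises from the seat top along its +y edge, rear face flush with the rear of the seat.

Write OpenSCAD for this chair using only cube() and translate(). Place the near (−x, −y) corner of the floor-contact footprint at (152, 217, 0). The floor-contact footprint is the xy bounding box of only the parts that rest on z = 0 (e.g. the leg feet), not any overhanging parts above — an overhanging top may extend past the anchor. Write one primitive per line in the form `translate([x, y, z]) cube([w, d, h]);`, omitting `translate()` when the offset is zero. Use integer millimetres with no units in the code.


translate([152, 217, 423]) cube([462, 446, 25]);
translate([152, 217, 0]) cube([47, 47, 423]);
translate([567, 217, 0]) cube([47, 47, 423]);
translate([152, 616, 0]) cube([47, 47, 423]);
translate([567, 616, 0]) cube([47, 47, 423]);
translate([152, 634, 448]) cube([462, 29, 541]);


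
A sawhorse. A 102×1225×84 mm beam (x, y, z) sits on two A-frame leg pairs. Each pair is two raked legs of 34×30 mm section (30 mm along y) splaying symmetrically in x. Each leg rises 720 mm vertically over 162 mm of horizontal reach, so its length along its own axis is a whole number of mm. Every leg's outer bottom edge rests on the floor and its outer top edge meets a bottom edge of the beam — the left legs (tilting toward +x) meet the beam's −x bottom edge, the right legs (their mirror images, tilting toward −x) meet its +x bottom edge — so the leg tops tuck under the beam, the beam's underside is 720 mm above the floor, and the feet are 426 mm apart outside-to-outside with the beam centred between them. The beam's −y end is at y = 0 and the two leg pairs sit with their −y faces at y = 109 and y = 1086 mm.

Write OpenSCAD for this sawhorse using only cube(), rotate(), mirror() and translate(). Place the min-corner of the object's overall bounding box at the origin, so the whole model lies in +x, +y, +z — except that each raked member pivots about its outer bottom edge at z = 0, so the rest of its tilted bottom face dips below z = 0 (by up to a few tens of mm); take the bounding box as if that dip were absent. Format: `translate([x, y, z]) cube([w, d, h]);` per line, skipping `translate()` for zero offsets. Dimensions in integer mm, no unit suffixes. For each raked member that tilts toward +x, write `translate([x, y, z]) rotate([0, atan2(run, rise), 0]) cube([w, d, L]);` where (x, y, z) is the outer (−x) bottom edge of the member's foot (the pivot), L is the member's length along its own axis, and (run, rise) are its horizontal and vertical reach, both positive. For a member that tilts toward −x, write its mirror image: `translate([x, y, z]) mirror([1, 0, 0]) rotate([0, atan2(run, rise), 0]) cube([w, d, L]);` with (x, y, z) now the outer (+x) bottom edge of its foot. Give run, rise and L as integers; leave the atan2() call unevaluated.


// leg length = √(162² + 720²) = 738
// right-leg outer foot x = 2·162 + 102 = 426
// beam min-corner = (162, 0, 720)
translate([162, 0, 720]) cube([102, 1225, 84]);
translate([0, 109, 0]) rotate([0, atan2(162, 720), 0]) cube([34, 30, 738]);
translate([426, 109, 0]) mirror([1, 0, 0]) rotate([0, atan2(162, 720), 0]) cube([34, 30, 738]);
translate([0, 1086, 0]) rotate([0, atan2(162, 720), 0]) cube([34, 30, 738]);
translate([426, 1086, 0]) mirror([1, 0, 0]) rotate([0, atan2(162, 720), 0]) cube([34, 30, 738]);


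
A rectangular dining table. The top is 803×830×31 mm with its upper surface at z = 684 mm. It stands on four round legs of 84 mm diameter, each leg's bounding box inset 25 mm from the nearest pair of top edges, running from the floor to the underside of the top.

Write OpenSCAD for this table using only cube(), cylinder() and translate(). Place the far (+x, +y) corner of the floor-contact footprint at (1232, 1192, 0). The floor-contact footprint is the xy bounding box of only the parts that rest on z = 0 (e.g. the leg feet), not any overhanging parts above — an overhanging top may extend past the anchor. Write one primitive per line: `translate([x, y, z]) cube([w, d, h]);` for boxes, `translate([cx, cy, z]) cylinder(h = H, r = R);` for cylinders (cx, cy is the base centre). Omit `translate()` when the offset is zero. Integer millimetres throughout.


translate([454, 387, 653]) cube([803, 830, 31]);
translate([521, 454, 0]) cylinder(h = 653, r = 42);
translate([1190, 454, 0]) cylinder(h = 653, r = 42);
translate([521, 1150, 0]) cylinder(h = 653, r = 42);
translate([1190, 1150, 0]) cylinder(h = 653, r = 42);


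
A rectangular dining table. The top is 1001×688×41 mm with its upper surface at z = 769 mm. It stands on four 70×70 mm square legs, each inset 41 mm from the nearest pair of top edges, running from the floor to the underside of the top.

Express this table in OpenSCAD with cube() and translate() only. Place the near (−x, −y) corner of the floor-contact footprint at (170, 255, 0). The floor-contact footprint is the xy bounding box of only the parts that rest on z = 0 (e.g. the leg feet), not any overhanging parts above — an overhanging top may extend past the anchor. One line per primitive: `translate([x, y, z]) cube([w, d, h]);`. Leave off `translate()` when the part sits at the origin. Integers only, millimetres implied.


translate([129, 214, 728]) cube([1001, 688, 41]);
translate([170, 255, 0]) cube([70, 70, 728]);
translate([1019, 255, 0]) cube([70, 70, 728]);
translate([170, 791, 0]) cube([70, 70, 728]);
translate([1019, 791, 0]) cube([70, 70, 728]);


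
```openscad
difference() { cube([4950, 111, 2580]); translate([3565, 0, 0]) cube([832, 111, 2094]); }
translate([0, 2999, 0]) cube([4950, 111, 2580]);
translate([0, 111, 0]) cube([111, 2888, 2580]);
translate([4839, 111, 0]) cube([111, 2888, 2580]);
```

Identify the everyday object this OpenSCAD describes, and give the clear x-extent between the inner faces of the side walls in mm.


A single room. The interior width is 4728 mm.

Four walls enclosing a rectangle with a door in the front wall — a room. Outside width 4950 minus two 111 mm walls gives 4728 mm.


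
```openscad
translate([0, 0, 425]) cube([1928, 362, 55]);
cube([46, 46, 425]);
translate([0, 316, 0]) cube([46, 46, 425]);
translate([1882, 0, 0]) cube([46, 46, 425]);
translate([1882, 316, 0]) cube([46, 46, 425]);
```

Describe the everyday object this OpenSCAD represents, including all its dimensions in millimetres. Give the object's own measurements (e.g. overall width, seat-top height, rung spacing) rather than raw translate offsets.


A long wooden bench with a 1928 mm (x) × 362 mm (y) seat, 55 mm thick, its top surface 480 mm above the floor. Four 46 mm square legs at the seat corners, flush with the edges, run from z = 0 to the seat underside.


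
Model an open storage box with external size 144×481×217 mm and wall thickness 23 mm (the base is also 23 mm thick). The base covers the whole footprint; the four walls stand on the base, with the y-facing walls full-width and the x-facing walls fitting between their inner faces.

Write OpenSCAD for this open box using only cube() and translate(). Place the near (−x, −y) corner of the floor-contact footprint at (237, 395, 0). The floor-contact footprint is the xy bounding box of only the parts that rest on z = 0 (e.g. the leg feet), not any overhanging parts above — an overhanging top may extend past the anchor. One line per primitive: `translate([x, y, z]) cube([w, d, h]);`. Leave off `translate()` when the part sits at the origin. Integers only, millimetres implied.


translate([237, 395, 0]) cube([144, 481, 23]);
translate([237, 395, 23]) cube([144, 23, 194]);
translate([237, 853, 23]) cube([144, 23, 194]);
translate([237, 418, 23]) cube([23, 435, 194]);
translate([358, 418, 23]) cube([23, 435, 194]);


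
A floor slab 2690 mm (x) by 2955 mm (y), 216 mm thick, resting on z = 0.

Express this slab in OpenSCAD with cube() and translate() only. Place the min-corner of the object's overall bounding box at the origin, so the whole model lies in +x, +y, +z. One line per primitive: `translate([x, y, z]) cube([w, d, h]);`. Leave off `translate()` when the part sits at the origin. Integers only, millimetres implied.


cube([2690, 2955, 216]);


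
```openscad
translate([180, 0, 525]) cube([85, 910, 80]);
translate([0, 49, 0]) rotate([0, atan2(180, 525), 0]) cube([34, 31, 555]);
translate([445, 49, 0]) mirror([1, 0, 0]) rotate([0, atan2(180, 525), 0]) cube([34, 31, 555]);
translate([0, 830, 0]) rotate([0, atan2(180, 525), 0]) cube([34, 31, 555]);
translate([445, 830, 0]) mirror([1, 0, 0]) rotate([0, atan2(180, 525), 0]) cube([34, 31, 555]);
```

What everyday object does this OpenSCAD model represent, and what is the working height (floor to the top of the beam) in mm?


A sawhorse. The overall height is 605 mm.

A beam across two mirrored pairs of raked legs — a sawhorse. The beam's underside is at z = 525 (matching the legs' vertical rise in atan2(180, 525)) and the beam is 80 mm tall, so its top is at 525 + 80 = 605 mm. The raked legs top out at the beam's underside, so that is the highest point.


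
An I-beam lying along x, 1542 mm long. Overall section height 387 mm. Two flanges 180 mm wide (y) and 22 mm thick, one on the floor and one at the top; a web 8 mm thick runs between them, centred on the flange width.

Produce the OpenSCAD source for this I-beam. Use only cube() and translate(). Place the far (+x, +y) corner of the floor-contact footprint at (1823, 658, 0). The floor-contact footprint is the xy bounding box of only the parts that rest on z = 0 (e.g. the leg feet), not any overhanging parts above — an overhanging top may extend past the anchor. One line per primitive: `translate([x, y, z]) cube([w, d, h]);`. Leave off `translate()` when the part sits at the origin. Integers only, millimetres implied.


translate([281, 478, 0]) cube([1542, 180, 22]);
translate([281, 564, 22]) cube([1542, 8, 343]);
translate([281, 478, 365]) cube([1542, 180, 22]);


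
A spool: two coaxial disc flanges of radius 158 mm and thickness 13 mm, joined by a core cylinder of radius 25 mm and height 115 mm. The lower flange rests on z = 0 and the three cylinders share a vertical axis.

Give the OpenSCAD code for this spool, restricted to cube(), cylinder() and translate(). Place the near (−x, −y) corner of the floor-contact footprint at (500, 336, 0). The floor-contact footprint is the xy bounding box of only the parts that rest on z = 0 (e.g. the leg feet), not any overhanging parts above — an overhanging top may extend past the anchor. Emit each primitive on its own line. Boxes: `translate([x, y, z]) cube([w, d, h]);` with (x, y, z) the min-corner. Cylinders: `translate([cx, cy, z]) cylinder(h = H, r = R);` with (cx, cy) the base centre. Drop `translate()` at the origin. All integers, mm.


translate([658, 494, 0]) cylinder(h = 13, r = 158);
translate([658, 494, 13]) cylinder(h = 115, r = 25);
translate([658, 494, 128]) cylinder(h = 13, r = 158);


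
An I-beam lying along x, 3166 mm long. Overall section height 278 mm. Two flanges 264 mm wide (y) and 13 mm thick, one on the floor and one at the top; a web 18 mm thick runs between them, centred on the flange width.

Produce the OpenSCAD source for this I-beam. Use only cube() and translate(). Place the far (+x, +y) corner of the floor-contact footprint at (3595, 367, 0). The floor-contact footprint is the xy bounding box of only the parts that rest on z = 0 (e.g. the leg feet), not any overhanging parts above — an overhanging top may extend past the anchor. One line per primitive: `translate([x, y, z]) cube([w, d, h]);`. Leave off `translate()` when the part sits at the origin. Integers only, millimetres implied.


translate([429, 103, 0]) cube([3166, 264, 13]);
translate([429, 226, 13]) cube([3166, 18, 252]);
translate([429, 103, 265]) cube([3166, 264, 13]);


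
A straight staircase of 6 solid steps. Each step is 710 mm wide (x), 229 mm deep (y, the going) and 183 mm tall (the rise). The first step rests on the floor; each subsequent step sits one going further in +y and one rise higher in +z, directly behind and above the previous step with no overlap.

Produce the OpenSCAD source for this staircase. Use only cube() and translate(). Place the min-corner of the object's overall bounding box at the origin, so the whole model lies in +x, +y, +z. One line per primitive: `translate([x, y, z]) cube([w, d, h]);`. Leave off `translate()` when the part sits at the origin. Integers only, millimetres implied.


cube([710, 229, 183]);
translate([0, 229, 183]) cube([710, 229, 183]);
translate([0, 458, 366]) cube([710, 229, 183]);
translate([0, 687, 549]) cube([710, 229, 183]);
translate([0, 916, 732]) cube([710, 229, 183]);
translate([0, 1145, 915]) cube([710, 229, 183]);


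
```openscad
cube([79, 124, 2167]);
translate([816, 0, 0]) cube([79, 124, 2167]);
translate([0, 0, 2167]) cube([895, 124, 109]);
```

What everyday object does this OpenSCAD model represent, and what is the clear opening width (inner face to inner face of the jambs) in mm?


A door frame. The clear opening width is 737 mm.

Two 2167 mm tall posts with a header on top — a door frame. The left jamb is 79 mm wide at x = 0; the right jamb starts at x = 816. The clear opening is 816 − 79 = 737 mm.


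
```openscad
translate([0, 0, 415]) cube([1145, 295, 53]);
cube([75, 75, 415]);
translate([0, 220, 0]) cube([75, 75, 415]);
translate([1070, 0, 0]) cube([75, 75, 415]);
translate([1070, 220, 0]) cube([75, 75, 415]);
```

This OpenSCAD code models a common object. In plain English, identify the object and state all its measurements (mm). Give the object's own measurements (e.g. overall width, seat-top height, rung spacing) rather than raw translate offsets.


A bench: a 1145×295 mm seat slab, 53 mm thick, top at z = 468 mm, on four 75×75 mm square legs flush with the seat corners and standing on z = 0.


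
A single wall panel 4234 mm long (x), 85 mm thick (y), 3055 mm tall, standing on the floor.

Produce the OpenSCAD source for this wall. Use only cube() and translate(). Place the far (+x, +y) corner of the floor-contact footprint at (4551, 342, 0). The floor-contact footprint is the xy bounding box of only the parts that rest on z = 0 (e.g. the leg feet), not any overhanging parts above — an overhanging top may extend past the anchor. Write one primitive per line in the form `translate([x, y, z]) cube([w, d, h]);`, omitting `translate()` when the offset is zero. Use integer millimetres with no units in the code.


translate([317, 257, 0]) cube([4234, 85, 3055]);


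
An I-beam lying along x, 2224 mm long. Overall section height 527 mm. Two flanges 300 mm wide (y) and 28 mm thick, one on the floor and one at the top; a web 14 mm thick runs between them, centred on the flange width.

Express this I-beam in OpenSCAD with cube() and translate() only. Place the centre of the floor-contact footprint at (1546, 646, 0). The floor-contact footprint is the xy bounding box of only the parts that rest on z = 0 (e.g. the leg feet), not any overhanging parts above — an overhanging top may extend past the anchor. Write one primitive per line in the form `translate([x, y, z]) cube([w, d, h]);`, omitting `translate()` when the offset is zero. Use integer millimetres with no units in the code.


translate([434, 496, 0]) cube([2224, 300, 28]);
translate([434, 639, 28]) cube([2224, 14, 471]);
translate([434, 496, 499]) cube([2224, 300, 28]);


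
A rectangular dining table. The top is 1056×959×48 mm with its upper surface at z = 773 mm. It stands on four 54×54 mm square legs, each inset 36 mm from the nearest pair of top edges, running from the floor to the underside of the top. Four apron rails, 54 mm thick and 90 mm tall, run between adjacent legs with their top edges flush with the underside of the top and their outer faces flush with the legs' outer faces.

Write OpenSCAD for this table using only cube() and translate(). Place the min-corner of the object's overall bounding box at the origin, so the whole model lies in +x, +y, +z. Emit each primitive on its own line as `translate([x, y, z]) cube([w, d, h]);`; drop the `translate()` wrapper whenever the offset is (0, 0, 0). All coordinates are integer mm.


translate([0, 0, 725]) cube([1056, 959, 48]);
translate([36, 36, 0]) cube([54, 54, 725]);
translate([966, 36, 0]) cube([54, 54, 725]);
translate([36, 869, 0]) cube([54, 54, 725]);
translate([966, 869, 0]) cube([54, 54, 725]);
translate([90, 36, 635]) cube([876, 54, 90]);
translate([90, 869, 635]) cube([876, 54, 90]);
translate([36, 90, 635]) cube([54, 779, 90]);
translate([966, 90, 635]) cube([54, 779, 90]);


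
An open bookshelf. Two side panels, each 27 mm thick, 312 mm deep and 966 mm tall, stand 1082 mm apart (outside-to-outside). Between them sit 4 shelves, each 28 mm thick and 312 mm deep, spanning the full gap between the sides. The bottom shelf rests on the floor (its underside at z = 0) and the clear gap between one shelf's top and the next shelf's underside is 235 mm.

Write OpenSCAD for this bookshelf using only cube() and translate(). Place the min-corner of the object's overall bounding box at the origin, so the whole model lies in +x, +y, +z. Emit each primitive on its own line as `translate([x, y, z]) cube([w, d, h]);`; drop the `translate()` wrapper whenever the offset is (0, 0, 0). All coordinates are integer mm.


cube([27, 312, 966]);
translate([1055, 0, 0]) cube([27, 312, 966]);
translate([27, 0, 0]) cube([1028, 312, 28]);
translate([27, 0, 263]) cube([1028, 312, 28]);
translate([27, 0, 526]) cube([1028, 312, 28]);
translate([27, 0, 789]) cube([1028, 312, 28]);


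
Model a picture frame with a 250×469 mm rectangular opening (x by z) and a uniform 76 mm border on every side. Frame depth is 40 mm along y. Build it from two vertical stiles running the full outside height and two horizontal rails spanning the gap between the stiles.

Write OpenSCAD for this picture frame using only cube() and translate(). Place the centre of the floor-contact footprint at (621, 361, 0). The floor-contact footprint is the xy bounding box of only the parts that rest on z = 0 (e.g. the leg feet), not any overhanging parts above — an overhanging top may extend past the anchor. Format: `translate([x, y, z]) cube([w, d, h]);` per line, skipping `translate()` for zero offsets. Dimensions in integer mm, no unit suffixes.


translate([420, 341, 0]) cube([76, 40, 621]);
translate([746, 341, 0]) cube([76, 40, 621]);
translate([496, 341, 0]) cube([250, 40, 76]);
translate([496, 341, 545]) cube([250, 40, 76]);


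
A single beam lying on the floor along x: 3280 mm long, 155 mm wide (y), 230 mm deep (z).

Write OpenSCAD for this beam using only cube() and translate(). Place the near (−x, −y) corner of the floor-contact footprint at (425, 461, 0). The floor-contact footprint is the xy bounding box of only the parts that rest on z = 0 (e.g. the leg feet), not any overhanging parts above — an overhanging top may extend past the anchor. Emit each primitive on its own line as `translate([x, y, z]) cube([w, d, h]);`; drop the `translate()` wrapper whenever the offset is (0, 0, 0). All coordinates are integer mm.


translate([425, 461, 0]) cube([3280, 155, 230]);


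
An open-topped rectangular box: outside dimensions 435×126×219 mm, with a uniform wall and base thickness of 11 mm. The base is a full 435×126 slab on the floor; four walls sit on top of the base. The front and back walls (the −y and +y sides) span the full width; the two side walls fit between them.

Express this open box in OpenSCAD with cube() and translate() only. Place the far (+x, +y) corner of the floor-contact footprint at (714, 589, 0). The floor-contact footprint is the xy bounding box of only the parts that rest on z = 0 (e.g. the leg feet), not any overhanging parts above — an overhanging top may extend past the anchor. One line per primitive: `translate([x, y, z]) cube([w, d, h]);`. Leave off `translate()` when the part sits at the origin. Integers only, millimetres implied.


translate([279, 463, 0]) cube([435, 126, 11]);
translate([279, 463, 11]) cube([435, 11, 208]);
translate([279, 578, 11]) cube([435, 11, 208]);
translate([279, 474, 11]) cube([11, 104, 208]);
translate([703, 474, 11]) cube([11, 104, 208]);


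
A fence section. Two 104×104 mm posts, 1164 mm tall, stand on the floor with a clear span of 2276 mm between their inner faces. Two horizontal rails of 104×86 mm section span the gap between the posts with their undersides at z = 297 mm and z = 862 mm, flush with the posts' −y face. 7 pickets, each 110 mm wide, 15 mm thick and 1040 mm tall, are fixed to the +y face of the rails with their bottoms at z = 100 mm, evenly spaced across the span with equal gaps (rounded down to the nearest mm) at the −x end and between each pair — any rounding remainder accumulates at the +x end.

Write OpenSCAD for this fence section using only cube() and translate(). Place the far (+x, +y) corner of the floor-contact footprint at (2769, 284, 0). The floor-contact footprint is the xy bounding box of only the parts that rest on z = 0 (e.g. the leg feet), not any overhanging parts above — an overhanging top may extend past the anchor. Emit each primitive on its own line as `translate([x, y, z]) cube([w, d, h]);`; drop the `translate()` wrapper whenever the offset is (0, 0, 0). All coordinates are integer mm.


translate([285, 180, 0]) cube([104, 104, 1164]);
translate([2665, 180, 0]) cube([104, 104, 1164]);
translate([389, 180, 297]) cube([2276, 104, 86]);
translate([389, 180, 862]) cube([2276, 104, 86]);
translate([577, 284, 100]) cube([110, 15, 1040]);
translate([875, 284, 100]) cube([110, 15, 1040]);
translate([1173, 284, 100]) cube([110, 15, 1040]);
translate([1471, 284, 100]) cube([110, 15, 1040]);
translate([1769, 284, 100]) cube([110, 15, 1040]);
translate([2067, 284, 100]) cube([110, 15, 1040]);
translate([2365, 284, 100]) cube([110, 15, 1040]);


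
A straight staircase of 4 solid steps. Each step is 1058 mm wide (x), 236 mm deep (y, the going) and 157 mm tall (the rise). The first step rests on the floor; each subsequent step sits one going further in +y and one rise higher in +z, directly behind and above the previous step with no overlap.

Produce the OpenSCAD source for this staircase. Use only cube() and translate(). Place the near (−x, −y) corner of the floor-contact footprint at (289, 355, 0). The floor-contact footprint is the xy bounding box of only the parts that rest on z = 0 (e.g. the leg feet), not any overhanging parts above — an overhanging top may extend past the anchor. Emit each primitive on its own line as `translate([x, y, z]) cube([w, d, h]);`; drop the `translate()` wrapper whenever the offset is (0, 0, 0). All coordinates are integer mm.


translate([289, 355, 0]) cube([1058, 236, 157]);
translate([289, 591, 157]) cube([1058, 236, 157]);
translate([289, 827, 314]) cube([1058, 236, 157]);
translate([289, 1063, 471]) cube([1058, 236, 157]);


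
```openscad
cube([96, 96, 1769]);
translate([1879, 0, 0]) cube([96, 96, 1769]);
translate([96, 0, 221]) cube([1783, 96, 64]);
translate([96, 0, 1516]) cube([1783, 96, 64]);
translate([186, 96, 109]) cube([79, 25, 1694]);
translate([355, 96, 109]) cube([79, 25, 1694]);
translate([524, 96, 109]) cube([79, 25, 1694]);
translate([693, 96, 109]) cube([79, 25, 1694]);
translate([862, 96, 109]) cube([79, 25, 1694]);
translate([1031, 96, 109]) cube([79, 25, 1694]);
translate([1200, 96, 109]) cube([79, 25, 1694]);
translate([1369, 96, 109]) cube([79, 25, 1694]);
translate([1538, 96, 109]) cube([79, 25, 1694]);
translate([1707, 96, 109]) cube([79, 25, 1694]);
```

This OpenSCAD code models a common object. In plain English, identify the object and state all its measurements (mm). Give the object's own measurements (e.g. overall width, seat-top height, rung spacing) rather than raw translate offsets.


A fence section. Two 96×96 mm posts, 1769 mm tall, stand on the floor with a clear span of 1783 mm between their inner faces. Two horizontal rails of 96×64 mm section span the gap between the posts with their undersides at z = 221 mm and z = 1516 mm, flush with the posts' −y face. 10 pickets, each 79 mm wide, 25 mm thick and 1694 mm tall, are fixed to the +y face of the rails with their bottoms at z = 109 mm, spaced across the span with a 90 mm gap after the −x post and between neighbouring pickets, with 93 mm left before the +x post.


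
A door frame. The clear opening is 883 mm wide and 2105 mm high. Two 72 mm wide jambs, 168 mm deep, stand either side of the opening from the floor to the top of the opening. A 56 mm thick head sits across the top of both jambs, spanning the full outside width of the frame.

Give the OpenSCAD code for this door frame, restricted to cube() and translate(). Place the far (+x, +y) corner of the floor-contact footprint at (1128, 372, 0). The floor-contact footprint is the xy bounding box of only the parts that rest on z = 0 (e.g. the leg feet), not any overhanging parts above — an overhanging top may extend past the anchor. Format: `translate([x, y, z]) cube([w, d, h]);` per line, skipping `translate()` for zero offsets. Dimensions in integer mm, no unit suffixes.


translate([101, 204, 0]) cube([72, 168, 2105]);
translate([1056, 204, 0]) cube([72, 168, 2105]);
translate([101, 204, 2105]) cube([1027, 168, 56]);


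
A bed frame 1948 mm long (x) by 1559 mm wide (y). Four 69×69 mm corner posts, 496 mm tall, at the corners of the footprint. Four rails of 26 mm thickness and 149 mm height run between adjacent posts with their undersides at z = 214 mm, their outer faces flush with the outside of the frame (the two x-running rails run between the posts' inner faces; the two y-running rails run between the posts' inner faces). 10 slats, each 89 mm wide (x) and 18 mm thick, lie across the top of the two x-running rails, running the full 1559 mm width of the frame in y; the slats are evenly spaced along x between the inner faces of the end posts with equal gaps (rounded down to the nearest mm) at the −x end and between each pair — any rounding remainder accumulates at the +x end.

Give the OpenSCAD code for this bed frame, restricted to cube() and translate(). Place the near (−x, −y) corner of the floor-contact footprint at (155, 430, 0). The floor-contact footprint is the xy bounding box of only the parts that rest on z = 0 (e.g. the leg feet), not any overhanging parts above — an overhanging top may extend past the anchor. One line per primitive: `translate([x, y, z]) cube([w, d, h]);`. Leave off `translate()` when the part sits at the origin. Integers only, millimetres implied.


translate([155, 430, 0]) cube([69, 69, 496]);
translate([155, 1920, 0]) cube([69, 69, 496]);
translate([2034, 430, 0]) cube([69, 69, 496]);
translate([2034, 1920, 0]) cube([69, 69, 496]);
translate([224, 430, 214]) cube([1810, 26, 149]);
translate([224, 1963, 214]) cube([1810, 26, 149]);
translate([155, 499, 214]) cube([26, 1421, 149]);
translate([2077, 499, 214]) cube([26, 1421, 149]);
translate([307, 430, 363]) cube([89, 1559, 18]);
translate([479, 430, 363]) cube([89, 1559, 18]);
translate([651, 430, 363]) cube([89, 1559, 18]);
translate([823, 430, 363]) cube([89, 1559, 18]);
translate([995, 430, 363]) cube([89, 1559, 18]);
translate([1167, 430, 363]) cube([89, 1559, 18]);
translate([1339, 430, 363]) cube([89, 1559, 18]);
translate([1511, 430, 363]) cube([89, 1559, 18]);
translate([1683, 430, 363]) cube([89, 1559, 18]);
translate([1855, 430, 363]) cube([89, 1559, 18]);


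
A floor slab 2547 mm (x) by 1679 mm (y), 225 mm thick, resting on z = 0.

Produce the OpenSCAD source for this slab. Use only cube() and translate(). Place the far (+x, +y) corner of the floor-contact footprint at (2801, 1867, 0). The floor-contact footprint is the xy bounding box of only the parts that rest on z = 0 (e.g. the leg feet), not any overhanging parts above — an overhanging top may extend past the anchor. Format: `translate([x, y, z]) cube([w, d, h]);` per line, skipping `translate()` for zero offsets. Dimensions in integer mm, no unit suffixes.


translate([254, 188, 0]) cube([2547, 1679, 225]);


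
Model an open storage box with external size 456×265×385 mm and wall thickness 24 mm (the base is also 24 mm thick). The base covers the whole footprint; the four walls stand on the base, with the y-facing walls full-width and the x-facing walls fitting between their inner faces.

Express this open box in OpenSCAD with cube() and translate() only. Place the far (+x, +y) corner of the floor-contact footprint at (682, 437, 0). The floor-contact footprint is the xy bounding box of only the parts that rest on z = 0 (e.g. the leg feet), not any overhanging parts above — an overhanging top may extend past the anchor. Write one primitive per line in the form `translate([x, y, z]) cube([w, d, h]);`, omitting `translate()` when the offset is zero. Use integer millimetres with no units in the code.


translate([226, 172, 0]) cube([456, 265, 24]);
translate([226, 172, 24]) cube([456, 24, 361]);
translate([226, 413, 24]) cube([456, 24, 361]);
translate([226, 196, 24]) cube([24, 217, 361]);
translate([658, 196, 24]) cube([24, 217, 361]);


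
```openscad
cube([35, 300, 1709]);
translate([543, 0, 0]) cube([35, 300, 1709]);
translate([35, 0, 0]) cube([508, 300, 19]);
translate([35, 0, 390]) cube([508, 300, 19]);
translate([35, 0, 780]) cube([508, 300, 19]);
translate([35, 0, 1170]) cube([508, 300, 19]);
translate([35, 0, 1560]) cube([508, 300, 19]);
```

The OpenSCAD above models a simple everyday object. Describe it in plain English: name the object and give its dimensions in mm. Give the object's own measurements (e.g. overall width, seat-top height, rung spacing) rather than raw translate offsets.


An open bookshelf. Two side panels, each 35 mm thick, 300 mm deep and 1709 mm tall, stand 578 mm apart (outside-to-outside). Between them sit 5 shelves, each 19 mm thick and 300 mm deep, spanning the full gap between the sides. The bottom shelf rests on the floor (its underside at z = 0) and the clear gap between one shelf's top and the next shelf's underside is 371 mm.


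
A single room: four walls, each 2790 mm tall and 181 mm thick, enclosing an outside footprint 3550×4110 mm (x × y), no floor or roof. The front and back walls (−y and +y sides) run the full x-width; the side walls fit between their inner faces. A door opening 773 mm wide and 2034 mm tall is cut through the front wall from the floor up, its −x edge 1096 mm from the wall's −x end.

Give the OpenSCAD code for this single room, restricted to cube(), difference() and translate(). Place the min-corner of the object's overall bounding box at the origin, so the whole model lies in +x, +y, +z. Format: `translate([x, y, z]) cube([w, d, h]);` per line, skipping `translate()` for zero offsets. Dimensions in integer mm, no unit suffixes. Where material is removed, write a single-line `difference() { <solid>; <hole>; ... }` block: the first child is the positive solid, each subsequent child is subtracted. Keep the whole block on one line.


difference() { cube([3550, 181, 2790]); translate([1096, 0, 0]) cube([773, 181, 2034]); }
translate([0, 3929, 0]) cube([3550, 181, 2790]);
translate([0, 181, 0]) cube([181, 3748, 2790]);
translate([3369, 181, 0]) cube([181, 3748, 2790]);


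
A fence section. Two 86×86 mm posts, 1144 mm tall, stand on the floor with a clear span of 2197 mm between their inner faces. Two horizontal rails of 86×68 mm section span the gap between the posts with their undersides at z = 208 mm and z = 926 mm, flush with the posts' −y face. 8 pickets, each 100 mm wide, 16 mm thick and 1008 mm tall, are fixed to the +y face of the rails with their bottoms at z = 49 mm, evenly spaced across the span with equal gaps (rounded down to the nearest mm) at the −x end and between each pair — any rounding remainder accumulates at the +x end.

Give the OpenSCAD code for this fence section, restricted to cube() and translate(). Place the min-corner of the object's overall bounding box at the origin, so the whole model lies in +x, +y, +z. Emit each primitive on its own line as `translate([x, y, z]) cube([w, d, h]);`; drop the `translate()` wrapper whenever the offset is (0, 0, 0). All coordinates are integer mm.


cube([86, 86, 1144]);
translate([2283, 0, 0]) cube([86, 86, 1144]);
translate([86, 0, 208]) cube([2197, 86, 68]);
translate([86, 0, 926]) cube([2197, 86, 68]);
translate([241, 86, 49]) cube([100, 16, 1008]);
translate([496, 86, 49]) cube([100, 16, 1008]);
translate([751, 86, 49]) cube([100, 16, 1008]);
translate([1006, 86, 49]) cube([100, 16, 1008]);
translate([1261, 86, 49]) cube([100, 16, 1008]);
translate([1516, 86, 49]) cube([100, 16, 1008]);
translate([1771, 86, 49]) cube([100, 16, 1008]);
translate([2026, 86, 49]) cube([100, 16, 1008]);


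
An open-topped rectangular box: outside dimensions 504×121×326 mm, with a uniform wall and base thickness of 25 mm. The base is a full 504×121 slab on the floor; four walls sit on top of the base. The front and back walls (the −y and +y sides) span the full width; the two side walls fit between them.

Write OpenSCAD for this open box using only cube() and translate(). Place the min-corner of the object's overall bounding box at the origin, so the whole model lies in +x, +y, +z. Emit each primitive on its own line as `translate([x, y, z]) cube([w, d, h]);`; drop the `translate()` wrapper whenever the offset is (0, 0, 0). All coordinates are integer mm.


cube([504, 121, 25]);
translate([0, 0, 25]) cube([504, 25, 301]);
translate([0, 96, 25]) cube([504, 25, 301]);
translate([0, 25, 25]) cube([25, 71, 301]);
translate([479, 25, 25]) cube([25, 71, 301]);


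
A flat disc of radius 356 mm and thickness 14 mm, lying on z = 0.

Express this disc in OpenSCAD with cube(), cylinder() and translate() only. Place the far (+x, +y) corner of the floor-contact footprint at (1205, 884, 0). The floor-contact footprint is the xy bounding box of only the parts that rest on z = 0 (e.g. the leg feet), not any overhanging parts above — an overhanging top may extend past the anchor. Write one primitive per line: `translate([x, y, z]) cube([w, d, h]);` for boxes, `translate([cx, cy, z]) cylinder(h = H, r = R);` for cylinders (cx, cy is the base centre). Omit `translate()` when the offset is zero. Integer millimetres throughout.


translate([849, 528, 0]) cylinder(h = 14, r = 356);


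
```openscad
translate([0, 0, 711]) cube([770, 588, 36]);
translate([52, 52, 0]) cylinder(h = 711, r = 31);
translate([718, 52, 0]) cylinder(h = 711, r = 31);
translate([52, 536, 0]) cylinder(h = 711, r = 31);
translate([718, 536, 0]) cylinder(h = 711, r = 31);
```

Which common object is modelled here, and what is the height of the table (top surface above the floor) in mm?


A table. The table height is 747 mm.

A 770×588×36 slab sits at z = 711 on four Ø62 mm round legs — a table. The top surface is at 711 + 36 = 747 mm.


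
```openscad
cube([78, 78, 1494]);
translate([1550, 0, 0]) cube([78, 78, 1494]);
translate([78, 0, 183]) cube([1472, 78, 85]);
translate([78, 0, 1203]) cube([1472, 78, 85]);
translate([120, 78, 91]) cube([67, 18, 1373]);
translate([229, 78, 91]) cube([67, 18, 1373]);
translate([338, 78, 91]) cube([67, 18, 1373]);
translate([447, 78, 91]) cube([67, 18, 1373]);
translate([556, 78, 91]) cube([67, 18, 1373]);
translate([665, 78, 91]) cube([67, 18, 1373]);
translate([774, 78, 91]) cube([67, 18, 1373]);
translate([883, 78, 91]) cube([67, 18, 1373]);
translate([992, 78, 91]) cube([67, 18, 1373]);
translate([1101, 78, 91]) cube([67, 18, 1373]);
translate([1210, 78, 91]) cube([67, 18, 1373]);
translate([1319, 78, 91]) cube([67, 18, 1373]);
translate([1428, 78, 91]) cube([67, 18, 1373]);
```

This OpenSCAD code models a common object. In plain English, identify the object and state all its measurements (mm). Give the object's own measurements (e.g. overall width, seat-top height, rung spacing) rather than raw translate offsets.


A fence section. Two 78×78 mm posts, 1494 mm tall, stand on the floor with a clear span of 1472 mm between their inner faces. Two horizontal rails of 78×85 mm section span the gap between the posts with their undersides at z = 183 mm and z = 1203 mm, flush with the posts' −y face. 13 pickets, each 67 mm wide, 18 mm thick and 1373 mm tall, are fixed to the +y face of the rails with their bottoms at z = 91 mm, spaced across the span with a 42 mm gap after the −x post and between neighbouring pickets, with 55 mm left before the +x post.
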